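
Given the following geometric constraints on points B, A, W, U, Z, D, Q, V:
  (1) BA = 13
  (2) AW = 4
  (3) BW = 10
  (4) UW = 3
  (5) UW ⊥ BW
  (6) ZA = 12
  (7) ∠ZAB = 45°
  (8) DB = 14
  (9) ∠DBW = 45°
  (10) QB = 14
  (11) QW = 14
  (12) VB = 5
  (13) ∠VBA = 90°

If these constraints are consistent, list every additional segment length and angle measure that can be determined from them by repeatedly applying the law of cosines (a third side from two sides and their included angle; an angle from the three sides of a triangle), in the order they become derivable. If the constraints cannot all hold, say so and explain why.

The constraints are consistent. Derivable facts, in order:
After 1 step:
- AV = √194
- BU = √109
- BZ ≈ 9.61
- WD ≈ 9.9
- ∠ABW = 13.33°
- ∠AWB = 131.49°
- ∠BAW = 35.18°
- ∠BQW = 41.85°
- ∠BWQ = 69.08°
- ∠QBW = 69.08°
After 2 steps:
- ∠ABZ = 61.98°
- ∠AVB = 68.96°
- ∠AZB = 73.02°
- ∠BAV = 21.04°
- ∠BDW = 45.58°
- ∠BUW = 73.3°
- ∠BWD = 89.42°
- ∠UBW = 16.7°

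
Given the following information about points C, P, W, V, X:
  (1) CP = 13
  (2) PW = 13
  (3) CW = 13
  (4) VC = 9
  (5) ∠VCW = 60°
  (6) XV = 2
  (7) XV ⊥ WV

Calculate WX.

Step 1: By the law of cosines on triangle VCW: VW² = 9² + 13² − 2·9·13·cos(60°) = 133, so VW = √133.
Step 2: By the law of cosines on triangle WVX: WX² = √133² + 2² − 2·√133·2·cos(90°) = 137, so WX = √137.

Therefore, the length of WX = √137.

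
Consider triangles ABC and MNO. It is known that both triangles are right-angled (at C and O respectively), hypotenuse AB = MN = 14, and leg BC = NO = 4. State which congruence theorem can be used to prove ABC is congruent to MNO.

The given information matches HL: The hypotenuse and one leg of two right triangles are equal (Hypotenuse-Leg).

HL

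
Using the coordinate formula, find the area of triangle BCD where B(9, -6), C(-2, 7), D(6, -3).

The Shoelace formula computes the area from vertex coordinates by summing cross products.
For vertices (9,-6), (-2,7), (6,-3):
Signed sum = 9*7 - -2*-6 + -2*-3 - 6*7 + 6*-6 - 9*-3
= 51 + -36 + -9 = 6
Area = (1/2)|6| = 3.

3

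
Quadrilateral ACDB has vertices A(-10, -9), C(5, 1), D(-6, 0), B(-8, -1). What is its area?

The Shoelace formula works by pairing each vertex with the next (cycling back to the first).
For each pair, compute x_i*y_(i+1) - x_(i+1)*y_i:
  (-10*1 - 5*-9) = 35
  (5*0 - -6*1) = 6
  (-6*-1 - -8*0) = 6
  (-8*-9 - -10*-1) = 62
Taking half the absolute value of the total: Area = (1/2)(109) = 109/2.

109/2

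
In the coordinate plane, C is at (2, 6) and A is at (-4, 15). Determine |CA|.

The horizontal distance is |-4 - 2| = 6 and the vertical distance is |15 - 6| = 9.
By the Pythagorean theorem, d = sqrt(6^2 + 9^2) = sqrt(117) = 3*sqrt(13).

3*sqrt(13)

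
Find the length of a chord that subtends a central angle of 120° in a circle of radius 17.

Drop a perpendicular from the center to the chord, bisecting both the chord and the central angle.
Each half-chord = r sin(θ/2) = 17 sin(60°).
The full chord = 2 × 17 × sin(60°) = 17*sqrt(3).

17*sqrt(3)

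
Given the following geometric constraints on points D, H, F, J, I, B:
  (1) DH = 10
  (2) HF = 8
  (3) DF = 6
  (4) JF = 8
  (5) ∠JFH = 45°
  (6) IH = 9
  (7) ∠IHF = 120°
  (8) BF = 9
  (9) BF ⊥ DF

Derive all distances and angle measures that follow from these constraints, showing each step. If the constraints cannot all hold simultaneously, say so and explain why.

The constraints are consistent.

Step 1: From DF = 6, FB = 9, and ∠DFB = 90°, by the law of cosines:
  DB² = DF² + FB² - 2·DF·FB·cos(90°) = 36 + 81 - 0 = 117
  DB = 3·√13

Step 2: From HF = 8, FJ = 8, and ∠HFJ = 45°, by the law of cosines:
  HJ² = HF² + FJ² - 2·HF·FJ·cos(45°) = 64 + 64 - 90.51 = 37.49
  HJ ≈ 6.12

Step 3: From FH = 8, HI = 9, and ∠FHI = 120°, by the law of cosines:
  FI² = FH² + HI² - 2·FH·HI·cos(120°) = 64 + 81 + 72 = 217
  FI ≈ 14.73

Step 4: From DF = 6, DH = 10, FH = 8, by the inverse law of cosines:
  cos(∠FDH) = (DF² + DH² - FH²) / (2·DF·DH)
  ∠FDH = 53.13°

Step 5: From HD = 10, HF = 8, DF = 6, by the inverse law of cosines:
  cos(∠DHF) = (HD² + HF² - DF²) / (2·HD·HF)
  ∠DHF = 36.87°

Step 6: From FD = 6, FH = 8, DH = 10, by the inverse law of cosines:
  cos(∠DFH) = (FD² + FH² - DH²) / (2·FD·FH)
  ∠DFH = 90°

Step 7: From DB = 3·√13, DF = 6, BF = 9, by the inverse law of cosines:
  cos(∠BDF) = (DB² + DF² - BF²) / (2·DB·DF)
  ∠BDF = 56.31°

Step 8: From HF = 8, HJ = 6.12, FJ = 8, by the inverse law of cosines:
  cos(∠FHJ) = (HF² + HJ² - FJ²) / (2·HF·HJ)
  ∠FHJ = 67.5°

Step 9: From FH = 8, FI = 14.73, HI = 9, by the inverse law of cosines:
  cos(∠HFI) = (FH² + FI² - HI²) / (2·FH·FI)
  ∠HFI = 31.95°

Step 10: From JF = 8, JH = 6.12, FH = 8, by the inverse law of cosines:
  cos(∠FJH) = (JF² + JH² - FH²) / (2·JF·JH)
  ∠FJH = 67.5°

Step 11: From IF = 14.73, IH = 9, FH = 8, by the inverse law of cosines:
  cos(∠FIH) = (IF² + IH² - FH²) / (2·IF·IH)
  ∠FIH = 28.05°

Step 12: From BD = 3·√13, BF = 9, DF = 6, by the inverse law of cosines:
  cos(∠DBF) = (BD² + BF² - DF²) / (2·BD·BF)
  ∠DBF = 33.69°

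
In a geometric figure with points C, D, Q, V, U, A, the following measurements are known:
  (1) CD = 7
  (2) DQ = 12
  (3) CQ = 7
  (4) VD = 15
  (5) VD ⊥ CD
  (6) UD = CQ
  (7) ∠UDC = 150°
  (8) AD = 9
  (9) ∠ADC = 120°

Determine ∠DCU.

From the given relations: UD = CQ = 7.
Step 1: By the law of cosines on triangle CDU: CU² = 7² + 7² − 2·7·7·cos(150°) = 182.87, so CU ≈ 13.52.
Step 2: By the inverse law of cosines on triangle DCU: cos(∠DCU) = (7² + 13.52² − 7²) / (2·7·13.52) = 182.87/189.32 = 0.9659, so ∠DCU = 15°.

Therefore, the measure of angle ∠DCU = 15°.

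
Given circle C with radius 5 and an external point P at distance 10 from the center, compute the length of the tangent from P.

Let T be the point of tangency. Then CT ⊥ PT (radius ⊥ tangent).
In right triangle CTP: CP² = CT² + PT²
10² = 5² + PT²
PT² = 75, PT = 5*sqrt(3)

5*sqrt(3)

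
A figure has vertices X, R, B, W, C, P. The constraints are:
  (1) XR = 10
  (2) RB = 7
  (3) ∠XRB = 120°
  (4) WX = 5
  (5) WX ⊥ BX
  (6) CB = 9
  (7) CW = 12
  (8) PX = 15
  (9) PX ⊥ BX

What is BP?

Step 1: By the law of cosines on triangle BRX: BX² = 7² + 10² − 2·7·10·cos(120°) = 219, so BX ≈ 14.8.
Step 2: By the law of cosines on triangle BXP: BP² = 14.8² + 15² − 2·14.8·15·cos(90°) = 444, so BP = 2·√111.

Therefore, the length of BP = 2·√111.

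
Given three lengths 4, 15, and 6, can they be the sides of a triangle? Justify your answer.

Check the triangle inequality: 4 + 6 = 10 ≤ 15.
Since the sum of two sides does not exceed the third, no triangle can be formed.

No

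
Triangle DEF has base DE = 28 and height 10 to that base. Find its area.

Area = (1/2)(28)(10) = 140

140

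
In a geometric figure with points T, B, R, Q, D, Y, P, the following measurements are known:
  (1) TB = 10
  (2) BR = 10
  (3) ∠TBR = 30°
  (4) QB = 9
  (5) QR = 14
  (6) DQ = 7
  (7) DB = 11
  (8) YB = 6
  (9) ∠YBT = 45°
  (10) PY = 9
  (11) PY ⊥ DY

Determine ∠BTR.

Step 1: By the law of cosines on triangle TBR: TR² = 10² + 10² − 2·10·10·cos(30°) = 26.79, so TR ≈ 5.18.
Step 2: By the inverse law of cosines on triangle BTR: cos(∠BTR) = (10² + 5.18² − 10²) / (2·10·5.18) = 26.79/103.53 = 0.2588, so ∠BTR = 75°.

Therefore, the measure of angle ∠BTR = 75°.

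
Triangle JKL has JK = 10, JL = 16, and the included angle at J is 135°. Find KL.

Law of cosines: KL^2 = 10^2 + 16^2 - 2(10)(16)cos(135°) = 160*sqrt(2) + 356, so KL = 2*sqrt(40*sqrt(2) + 89).

2*sqrt(40*sqrt(2) + 89)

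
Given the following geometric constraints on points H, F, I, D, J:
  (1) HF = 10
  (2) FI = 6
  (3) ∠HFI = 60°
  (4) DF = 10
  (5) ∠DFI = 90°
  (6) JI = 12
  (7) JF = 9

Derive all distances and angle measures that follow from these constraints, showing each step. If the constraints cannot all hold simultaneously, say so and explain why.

The constraints are consistent.

Step 1: From HF = 10, FI = 6, and ∠HFI = 60°, by the law of cosines:
  HI² = HF² + FI² - 2·HF·FI·cos(60°) = 100 + 36 - 60 = 76
  HI = 2·√19

Step 2: From IF = 6, FD = 10, and ∠IFD = 90°, by the law of cosines:
  ID² = IF² + FD² - 2·IF·FD·cos(90°) = 36 + 100 - 0 = 136
  ID = 2·√34

Step 3: From FI = 6, FJ = 9, IJ = 12, by the inverse law of cosines:
  cos(∠IFJ) = (FI² + FJ² - IJ²) / (2·FI·FJ)
  ∠IFJ = 104.48°

Step 4: From IF = 6, IJ = 12, FJ = 9, by the inverse law of cosines:
  cos(∠FIJ) = (IF² + IJ² - FJ²) / (2·IF·IJ)
  ∠FIJ = 46.57°

Step 5: From JF = 9, JI = 12, FI = 6, by the inverse law of cosines:
  cos(∠FJI) = (JF² + JI² - FI²) / (2·JF·JI)
  ∠FJI = 28.96°

Step 6: From HF = 10, HI = 2·√19, FI = 6, by the inverse law of cosines:
  cos(∠FHI) = (HF² + HI² - FI²) / (2·HF·HI)
  ∠FHI = 36.59°

Step 7: From ID = 2·√34, IF = 6, DF = 10, by the inverse law of cosines:
  cos(∠DIF) = (ID² + IF² - DF²) / (2·ID·IF)
  ∠DIF = 59.04°

Step 8: From IF = 6, IH = 2·√19, FH = 10, by the inverse law of cosines:
  cos(∠FIH) = (IF² + IH² - FH²) / (2·IF·IH)
  ∠FIH = 83.41°

Step 9: From DF = 10, DI = 2·√34, FI = 6, by the inverse law of cosines:
  cos(∠FDI) = (DF² + DI² - FI²) / (2·DF·DI)
  ∠FDI = 30.96°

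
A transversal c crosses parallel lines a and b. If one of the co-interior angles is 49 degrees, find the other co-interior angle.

Co-interior (same-side interior) angles are between the parallel lines on the same side of the transversal.
Unlike corresponding or alternate interior angles, they are supplementary rather than equal.
So the angle = 180 - 49 = 131 degrees.

131 degrees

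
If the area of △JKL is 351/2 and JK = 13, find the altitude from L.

height = 2 * 351/2 / 13 = 27

27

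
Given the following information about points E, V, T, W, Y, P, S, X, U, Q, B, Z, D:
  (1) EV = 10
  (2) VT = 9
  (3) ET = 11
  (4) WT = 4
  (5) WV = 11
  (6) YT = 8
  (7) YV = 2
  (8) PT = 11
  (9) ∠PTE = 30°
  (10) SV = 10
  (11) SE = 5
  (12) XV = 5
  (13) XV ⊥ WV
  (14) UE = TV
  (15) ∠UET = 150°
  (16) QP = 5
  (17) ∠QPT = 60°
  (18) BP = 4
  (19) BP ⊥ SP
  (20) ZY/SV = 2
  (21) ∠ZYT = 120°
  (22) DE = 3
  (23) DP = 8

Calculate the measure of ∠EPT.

Step 1: By the law of cosines on triangle PTE: PE² = 11² + 11² − 2·11·11·cos(30°) = 32.42, so PE ≈ 5.69.
Step 2: By the inverse law of cosines on triangle EPT: cos(∠EPT) = (5.69² + 11² − 11²) / (2·5.69·11) = 32.42/125.27 = 0.2588, so ∠EPT = 75°.

Therefore, the measure of angle ∠EPT = 75°.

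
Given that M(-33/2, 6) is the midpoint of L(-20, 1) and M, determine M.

Using the midpoint formula: M = ((x1 + x2)/2, (y1 + y2)/2)
We know M = (-33/2, 6) and L = (-20, 1)
For x: -33/2 = (-20 + x2)/2, so x2 = 2*-33/2 - -20 = -13
For y: 6 = (1 + y2)/2, so y2 = 2*6 - 1 = 11
M = (-13, 11)

(-13, 11)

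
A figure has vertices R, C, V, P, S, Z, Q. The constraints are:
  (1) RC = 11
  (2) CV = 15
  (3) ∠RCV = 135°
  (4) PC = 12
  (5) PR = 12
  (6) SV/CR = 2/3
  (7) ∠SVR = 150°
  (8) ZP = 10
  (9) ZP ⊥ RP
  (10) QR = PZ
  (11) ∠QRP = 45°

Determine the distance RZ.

Step 1: By the law of cosines on triangle RPZ: RZ² = 12² + 10² − 2·12·10·cos(90°) = 244, so RZ = 2·√61.

Therefore, the length of RZ = 2·√61.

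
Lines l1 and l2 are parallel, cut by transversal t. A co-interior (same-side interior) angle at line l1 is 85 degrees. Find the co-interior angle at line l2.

Co-interior angles sum to 180: 180 - 85 = 95 degrees.

95 degrees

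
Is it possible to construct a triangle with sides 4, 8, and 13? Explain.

Check the triangle inequality: 4 + 8 = 12 ≤ 13.
Since the sum of two sides does not exceed the third, no triangle can be formed.

No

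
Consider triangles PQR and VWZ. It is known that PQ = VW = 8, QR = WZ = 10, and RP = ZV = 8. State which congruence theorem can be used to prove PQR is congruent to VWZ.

The given information matches SSS: All three pairs of corresponding sides are equal (Side-Side-Side).

SSS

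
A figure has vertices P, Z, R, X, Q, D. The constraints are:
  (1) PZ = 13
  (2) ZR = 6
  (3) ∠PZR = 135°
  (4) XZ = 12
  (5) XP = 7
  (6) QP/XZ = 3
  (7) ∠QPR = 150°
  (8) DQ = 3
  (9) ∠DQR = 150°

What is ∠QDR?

From the given relations: QP = 3·XZ = 3·12 = 36.
Step 1: By the law of cosines on triangle PZR: PR² = 13² + 6² − 2·13·6·cos(135°) = 315.31, so PR ≈ 17.76.
Step 2: By the law of cosines on triangle RPQ: RQ² = 17.76² + 36² − 2·17.76·36·cos(150°) = 2718.52, so RQ ≈ 52.14.
Step 3: By the law of cosines on triangle DQR: DR² = 3² + 52.14² − 2·3·52.14·cos(150°) = 2998.45, so DR ≈ 54.76.
Step 4: By the inverse law of cosines on triangle QDR: cos(∠QDR) = (3² + 54.76² − 52.14²) / (2·3·54.76) = 288.92/328.55 = 0.8794, so ∠QDR = 28.43°.

Therefore, the measure of angle ∠QDR = 28.43°.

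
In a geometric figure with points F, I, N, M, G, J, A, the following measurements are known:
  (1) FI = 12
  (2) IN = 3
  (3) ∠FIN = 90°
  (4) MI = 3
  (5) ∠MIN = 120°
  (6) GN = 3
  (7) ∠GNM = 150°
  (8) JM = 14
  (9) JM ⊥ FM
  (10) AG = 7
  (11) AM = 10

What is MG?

Step 1: By the law of cosines on triangle NIM: NM² = 3² + 3² − 2·3·3·cos(120°) = 27, so NM = 3·√3.
Step 2: By the law of cosines on triangle MNG: MG² = (3·√3)² + 3² − 2·3·√3·3·cos(150°) = 63, so MG = 3·√7.

Therefore, the length of MG = 3·√7.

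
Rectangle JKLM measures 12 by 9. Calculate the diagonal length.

A rectangle's diagonal splits it into two right triangles, with the diagonal as the hypotenuse.
By the Pythagorean theorem, d^2 = 12^2 + 9^2 = 225.
Therefore d = sqrt(225) = 15.

15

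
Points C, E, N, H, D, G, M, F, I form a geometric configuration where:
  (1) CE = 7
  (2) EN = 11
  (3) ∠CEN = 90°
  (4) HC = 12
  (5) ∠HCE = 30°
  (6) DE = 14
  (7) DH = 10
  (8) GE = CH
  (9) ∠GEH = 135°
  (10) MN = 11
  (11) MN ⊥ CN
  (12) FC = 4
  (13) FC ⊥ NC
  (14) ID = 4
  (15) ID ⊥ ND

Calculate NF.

Step 1: By the law of cosines on triangle CEN: CN² = 7² + 11² − 2·7·11·cos(90°) = 170, so CN = √170.
Step 2: By the law of cosines on triangle NCF: NF² = √170² + 4² − 2·√170·4·cos(90°) = 186, so NF = √186.

Therefore, the length of NF = √186.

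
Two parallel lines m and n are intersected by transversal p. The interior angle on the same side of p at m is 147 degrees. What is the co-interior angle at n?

Co-interior angles sum to 180: 180 - 147 = 33 degrees.

33 degrees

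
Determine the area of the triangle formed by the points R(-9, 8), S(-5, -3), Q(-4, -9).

The Shoelace formula computes the area from vertex coordinates by summing cross products.
For vertices (-9,8), (-5,-3), (-4,-9):
Signed sum = -9*-3 - -5*8 + -5*-9 - -4*-3 + -4*8 - -9*-9
= 67 + 33 + -113 = -13
Area = (1/2)|-13| = 13/2.

13/2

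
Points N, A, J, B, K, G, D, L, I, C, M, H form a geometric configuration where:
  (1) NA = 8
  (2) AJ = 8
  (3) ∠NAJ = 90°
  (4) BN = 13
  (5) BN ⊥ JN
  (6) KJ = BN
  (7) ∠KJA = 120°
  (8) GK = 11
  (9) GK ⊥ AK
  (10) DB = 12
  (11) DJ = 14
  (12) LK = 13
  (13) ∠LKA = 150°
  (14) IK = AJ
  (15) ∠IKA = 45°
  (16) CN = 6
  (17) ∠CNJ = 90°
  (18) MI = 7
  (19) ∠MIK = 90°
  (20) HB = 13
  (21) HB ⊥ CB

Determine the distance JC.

Step 1: By the law of cosines on triangle JAN: JN² = 8² + 8² − 2·8·8·cos(90°) = 128, so JN = 8·√2.
Step 2: By the law of cosines on triangle JNC: JC² = (8·√2)² + 6² − 2·8·√2·6·cos(90°) = 164, so JC = 2·√41.

Therefore, the length of JC = 2·√41.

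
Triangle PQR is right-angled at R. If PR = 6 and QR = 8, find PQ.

PQ = sqrt(6^2 + 8^2) = sqrt(100) = 10

10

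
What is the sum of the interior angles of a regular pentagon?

The sum of interior angles of an n-sided polygon is (n - 2) * 180.
For n = 5: (5 - 2) * 180 = 3 * 180 = 540 degrees.

540 degrees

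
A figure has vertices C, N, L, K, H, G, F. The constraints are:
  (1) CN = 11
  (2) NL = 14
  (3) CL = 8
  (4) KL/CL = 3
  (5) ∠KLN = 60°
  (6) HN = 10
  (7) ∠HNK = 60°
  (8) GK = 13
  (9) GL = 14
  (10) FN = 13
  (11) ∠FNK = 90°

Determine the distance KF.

From the given relations: KL = 3·CL = 3·8 = 24.
Step 1: By the law of cosines on triangle NLK: NK² = 14² + 24² − 2·14·24·cos(60°) = 436, so NK = 2·√109.
Step 2: By the law of cosines on triangle KNF: KF² = (2·√109)² + 13² − 2·2·√109·13·cos(90°) = 605, so KF = 11·√5.

Therefore, the length of KF = 11·√5.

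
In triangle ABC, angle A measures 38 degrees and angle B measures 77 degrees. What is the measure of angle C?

The interior angles sum to 180°: angle C = 180 - 38 - 77 = 65°.
The triangle is acute (angles 38°, 77°, 65°).

65 degrees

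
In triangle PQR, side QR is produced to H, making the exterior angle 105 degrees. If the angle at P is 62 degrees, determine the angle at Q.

angle Q = 105 - 62 = 43 degrees (exterior angle theorem).

43 degrees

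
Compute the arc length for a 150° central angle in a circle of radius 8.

The full circumference is 2πr = 2π(8) = 16*pi.
The arc spans 150° out of 360°, which is a fraction of 5/12.
Arc length = 16*pi × 5/12 = 20*pi/3.

20*pi/3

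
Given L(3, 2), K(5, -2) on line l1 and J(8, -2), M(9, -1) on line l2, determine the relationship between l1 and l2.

Slope of line 1: m1 = (-2 - 2)/(5 - 3) = -4/2 = -2
Slope of line 2: m2 = (-1 - -2)/(9 - 8) = 1/1 = 1
m1 != m2 (-2 != 1), so not parallel.
m1 * m2 = (-2) * (1) = -2 != -1, so not perpendicular.
The lines are neither parallel nor perpendicular.

Neither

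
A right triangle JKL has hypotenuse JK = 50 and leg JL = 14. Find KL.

By the Pythagorean theorem: KL^2 = JK^2 - JL^2
KL^2 = 50^2 - 14^2 = 2500 - 196 = 2304
KL = sqrt(2304) = 48

48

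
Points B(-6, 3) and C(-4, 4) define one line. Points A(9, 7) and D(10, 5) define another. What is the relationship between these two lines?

Slope of line 1: m1 = (4 - 3)/(-4 - -6) = 1/2 = 1/2
Slope of line 2: m2 = (5 - 7)/(10 - 9) = -2/1 = -2
m1 * m2 = (1/2) * (-2) = -1 = -1, so the lines are perpendicular.

Perpendicular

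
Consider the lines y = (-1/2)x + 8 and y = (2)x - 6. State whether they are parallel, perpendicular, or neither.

Slope of line 1: m1 = -1/2
Slope of line 2: m2 = 2
m1 * m2 = -1, so perpendicular.

Perpendicular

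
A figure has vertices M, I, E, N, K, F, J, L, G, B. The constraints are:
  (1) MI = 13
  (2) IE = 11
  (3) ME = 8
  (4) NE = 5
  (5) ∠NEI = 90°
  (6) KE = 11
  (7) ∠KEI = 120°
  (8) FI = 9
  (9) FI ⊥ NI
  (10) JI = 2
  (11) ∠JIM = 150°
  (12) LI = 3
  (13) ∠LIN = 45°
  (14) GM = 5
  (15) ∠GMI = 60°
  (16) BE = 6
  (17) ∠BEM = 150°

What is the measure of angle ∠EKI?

Step 1: By the law of cosines on triangle KEI: KI² = 11² + 11² − 2·11·11·cos(120°) = 363, so KI = 11·√3.
Step 2: By the inverse law of cosines on triangle EKI: cos(∠EKI) = (11² + (11·√3)² − 11²) / (2·11·11·√3) = 363/419.16 = 0.866, so ∠EKI = 30°.

Therefore, the measure of angle ∠EKI = 30°.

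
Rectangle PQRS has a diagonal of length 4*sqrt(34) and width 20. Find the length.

The diagonal of a rectangle forms a right triangle with the two sides.
Rearranging the Pythagorean theorem: missing side = sqrt(d^2 - known^2).
= sqrt(544 - 400) = sqrt(144) = 12.

12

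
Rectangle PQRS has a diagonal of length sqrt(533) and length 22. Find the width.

The diagonal of a rectangle forms a right triangle with the two sides.
Rearranging the Pythagorean theorem: missing side = sqrt(d^2 - known^2).
= sqrt(533 - 484) = sqrt(49) = 7.

7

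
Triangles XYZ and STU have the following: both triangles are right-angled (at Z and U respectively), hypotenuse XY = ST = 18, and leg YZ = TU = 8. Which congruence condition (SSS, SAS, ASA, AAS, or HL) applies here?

Consider the given information: both triangles are right-angled (at Z and U respectively), hypotenuse XY = ST = 18, and leg YZ = TU = 8
This is not SSS or ASA: SSS requires all three pairs of sides, but we don't have that. ASA requires two angles and the side between them.
The correct criterion is HL. The hypotenuse and one leg of two right triangles are equal (Hypotenuse-Leg).

HL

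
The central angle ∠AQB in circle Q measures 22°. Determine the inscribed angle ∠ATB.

An inscribed angle intercepts an arc from a point on the circle, while the central angle intercepts the same arc from the center.
The inscribed angle is always half the central angle: 22° / 2 = 11°.

11°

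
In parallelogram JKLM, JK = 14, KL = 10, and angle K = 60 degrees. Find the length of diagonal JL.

Law of cosines: d^2 = 14^2 + 10^2 - 2(14)(10)cos(60°) = 156, so d = 2*sqrt(39).

2*sqrt(39)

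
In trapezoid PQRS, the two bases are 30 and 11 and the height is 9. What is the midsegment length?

The midsegment (median) of a trapezoid connects the midpoints of the non-parallel sides.
Its length is the average of the two bases: (30 + 11) / 2 = 41/2.

41/2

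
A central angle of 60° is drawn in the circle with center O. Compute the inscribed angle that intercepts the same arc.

By the inscribed angle theorem, the inscribed angle is half the central angle.
Inscribed angle = 60° / 2 = 30°

30°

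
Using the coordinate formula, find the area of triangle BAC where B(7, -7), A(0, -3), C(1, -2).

Using the Shoelace formula for a triangle:
Area = (1/2)|x0(y1 - y2) + x1(y2 - y0) + x2(y0 - y1)|
Area = (1/2)|7(-3 - -2) + 0(-2 - -7) + 1(-7 - -3)|
Area = (1/2)|-7 + 0 + -4|
Area = (1/2)|-11|
Area = (1/2)(11)
Area = 11/2

11/2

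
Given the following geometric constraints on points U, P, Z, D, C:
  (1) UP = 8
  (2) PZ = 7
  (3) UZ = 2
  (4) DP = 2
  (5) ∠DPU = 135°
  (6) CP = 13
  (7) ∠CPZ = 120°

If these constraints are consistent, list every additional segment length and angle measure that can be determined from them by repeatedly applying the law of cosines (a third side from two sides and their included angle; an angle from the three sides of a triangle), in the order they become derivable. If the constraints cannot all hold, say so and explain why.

The constraints are consistent. Derivable facts, in order:
After 1 step:
- UD ≈ 9.52
- ZC ≈ 17.58
- ∠PUZ = 53.58°
- ∠PZU = 113.13°
- ∠UPZ = 13.29°
After 2 steps:
- ∠CZP = 39.83°
- ∠DUP = 8.54°
- ∠PCZ = 20.17°
- ∠PDU = 36.46°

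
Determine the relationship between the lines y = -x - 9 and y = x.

Slope of line 1: m1 = -1
Slope of line 2: m2 = 1
Two lines are perpendicular when the product of their slopes is -1 (negative reciprocals).
m1 * m2 = (-1) * (1) = -1, confirming perpendicularity.

Perpendicular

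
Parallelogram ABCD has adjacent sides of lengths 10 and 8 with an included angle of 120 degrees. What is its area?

The area of a parallelogram equals the product of two adjacent sides times the sine of the included angle.
This is because the height equals 8 * sin(120°) = 4*sqrt(3).
Area = 10 * 4*sqrt(3) = 40*sqrt(3)

40*sqrt(3)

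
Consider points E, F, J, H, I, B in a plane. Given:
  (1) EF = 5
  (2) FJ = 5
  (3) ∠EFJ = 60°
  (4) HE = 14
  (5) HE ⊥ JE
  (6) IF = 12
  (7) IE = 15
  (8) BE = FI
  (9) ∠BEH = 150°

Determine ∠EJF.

Step 1: By the law of cosines on triangle JFE: JE² = 5² + 5² − 2·5·5·cos(60°) = 25, so JE = 5.
Step 2: By the inverse law of cosines on triangle EJF: cos(∠EJF) = (5² + 5² − 5²) / (2·5·5) = 25/50 = 0.5, so ∠EJF = 60°.

Therefore, the measure of angle ∠EJF = 60°.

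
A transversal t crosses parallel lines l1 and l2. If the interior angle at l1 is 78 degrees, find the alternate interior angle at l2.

Alternate interior angles are equal: 78 degrees.

78 degrees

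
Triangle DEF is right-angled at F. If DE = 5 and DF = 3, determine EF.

Rearranging the Pythagorean theorem to solve for the unknown leg:
leg^2 = hypotenuse^2 - known_leg^2 = 25 - 9 = 16
leg = sqrt(16) = 4.

4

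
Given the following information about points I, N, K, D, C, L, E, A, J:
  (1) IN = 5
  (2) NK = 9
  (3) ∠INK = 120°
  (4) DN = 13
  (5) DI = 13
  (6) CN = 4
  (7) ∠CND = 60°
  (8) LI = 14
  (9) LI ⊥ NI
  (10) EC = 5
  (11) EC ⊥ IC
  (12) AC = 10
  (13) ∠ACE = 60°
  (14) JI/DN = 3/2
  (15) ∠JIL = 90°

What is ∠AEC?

Step 1: By the law of cosines on triangle ECA: EA² = 5² + 10² − 2·5·10·cos(60°) = 75, so EA = 5·√3.
Step 2: By the inverse law of cosines on triangle AEC: cos(∠AEC) = ((5·√3)² + 5² − 10²) / (2·5·√3·5) = 0/86.6 = 0, so ∠AEC = 90°.

Therefore, the measure of angle ∠AEC = 90°.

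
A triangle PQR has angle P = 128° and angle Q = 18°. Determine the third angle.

Let angle R = x. Then 128 + 18 + x = 180.
x = 180 - 146 = 34 degrees.

34 degrees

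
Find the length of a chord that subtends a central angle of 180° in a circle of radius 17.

Chord length = 2r sin(θ/2)
= 2 × 17 × sin(180°/2)
= 2 × 17 × sin(90°)
= 34

34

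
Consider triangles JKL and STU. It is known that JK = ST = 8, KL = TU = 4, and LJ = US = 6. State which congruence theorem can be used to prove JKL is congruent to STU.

The given information matches SSS: All three pairs of corresponding sides are equal (Side-Side-Side).

SSS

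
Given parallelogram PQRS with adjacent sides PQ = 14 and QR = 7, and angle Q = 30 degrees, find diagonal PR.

Using the law of cosines:
d^2 = 14^2 + 7^2 - 2(14)(7)cos(30 degrees)
d^2 = 196 + 49 - 196*sqrt(3)/2
d^2 = 245 - 98*sqrt(3)
d = 7*sqrt(5 - 2*sqrt(3))

7*sqrt(5 - 2*sqrt(3))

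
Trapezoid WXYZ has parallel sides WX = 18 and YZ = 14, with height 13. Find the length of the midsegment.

The midsegment (median) of a trapezoid connects the midpoints of the non-parallel sides.
Its length is the average of the two bases: (18 + 14) / 2 = 16.

16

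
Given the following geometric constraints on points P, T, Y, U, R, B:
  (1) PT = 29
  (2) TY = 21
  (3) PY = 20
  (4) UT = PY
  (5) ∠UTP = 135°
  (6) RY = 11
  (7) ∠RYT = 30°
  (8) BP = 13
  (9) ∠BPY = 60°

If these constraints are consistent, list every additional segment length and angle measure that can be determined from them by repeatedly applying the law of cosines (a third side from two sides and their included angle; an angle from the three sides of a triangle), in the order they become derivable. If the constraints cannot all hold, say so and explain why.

The constraints are consistent. Derivable facts, in order:
After 1 step:
- PU ≈ 45.4
- TR ≈ 12.72
- YB ≈ 17.58
- ∠PTY = 43.6°
- ∠PYT = 90°
- ∠TPY = 46.4°
After 2 steps:
- ∠BYP = 39.83°
- ∠PBY = 80.17°
- ∠PUT = 26.85°
- ∠RTY = 25.61°
- ∠TPU = 18.15°
- ∠TRY = 124.39°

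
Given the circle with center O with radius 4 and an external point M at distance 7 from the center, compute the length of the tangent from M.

tangent = √(d² - r²) = √(7² - 4²) = √(49 - 16) = √33 = sqrt(33)

sqrt(33)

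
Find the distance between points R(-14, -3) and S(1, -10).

d = sqrt((1 - -14)^2 + (-10 - -3)^2)
d = sqrt(15^2 + -7^2)
d = sqrt(225 + 49)
d = sqrt(274)

sqrt(274)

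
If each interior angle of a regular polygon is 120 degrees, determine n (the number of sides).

Exterior angle = 180 - 120 = 60. n = 360 / 60 = 6.

6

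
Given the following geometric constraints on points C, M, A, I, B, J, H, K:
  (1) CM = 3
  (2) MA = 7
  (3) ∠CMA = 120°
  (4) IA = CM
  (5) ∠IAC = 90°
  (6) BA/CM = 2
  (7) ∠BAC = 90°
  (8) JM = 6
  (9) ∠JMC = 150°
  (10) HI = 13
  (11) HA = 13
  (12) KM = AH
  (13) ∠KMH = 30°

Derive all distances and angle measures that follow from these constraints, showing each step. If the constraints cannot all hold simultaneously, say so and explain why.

The constraints are consistent.

From the given relations:
  IA = CM = 3
  BA = 2·CM = 2·3 = 6
  KM = AH = 13

Step 1: From CM = 3, MA = 7, and ∠CMA = 120°, by the law of cosines:
  CA² = CM² + MA² - 2·CM·MA·cos(120°) = 9 + 49 + 21 = 79
  CA = √79

Step 2: From CM = 3, MJ = 6, and ∠CMJ = 150°, by the law of cosines:
  CJ² = CM² + MJ² - 2·CM·MJ·cos(150°) = 9 + 36 + 31.18 = 76.18
  CJ ≈ 8.73

Step 3: From AH = 13, AI = 3, HI = 13, by the inverse law of cosines:
  cos(∠HAI) = (AH² + AI² - HI²) / (2·AH·AI)
  ∠HAI = 83.37°

Step 4: From IA = 3, IH = 13, AH = 13, by the inverse law of cosines:
  cos(∠AIH) = (IA² + IH² - AH²) / (2·IA·IH)
  ∠AIH = 83.37°

Step 5: From HA = 13, HI = 13, AI = 3, by the inverse law of cosines:
  cos(∠AHI) = (HA² + HI² - AI²) / (2·HA·HI)
  ∠AHI = 13.25°

Step 6: From CA = √79, AI = 3, and ∠CAI = 90°, by the law of cosines:
  CI² = CA² + AI² - 2·CA·AI·cos(90°) = 79 + 9 - 0 = 88
  CI = 2·√22

Step 7: From CA = √79, AB = 6, and ∠CAB = 90°, by the law of cosines:
  CB² = CA² + AB² - 2·CA·AB·cos(90°) = 79 + 36 - 0 = 115
  CB = √115

Step 8: From CA = √79, CM = 3, AM = 7, by the inverse law of cosines:
  cos(∠ACM) = (CA² + CM² - AM²) / (2·CA·CM)
  ∠ACM = 43°

Step 9: From CJ = 8.73, CM = 3, JM = 6, by the inverse law of cosines:
  cos(∠JCM) = (CJ² + CM² - JM²) / (2·CJ·CM)
  ∠JCM = 20.1°

Step 10: From AC = √79, AM = 7, CM = 3, by the inverse law of cosines:
  cos(∠CAM) = (AC² + AM² - CM²) / (2·AC·AM)
  ∠CAM = 17°

Step 11: From JC = 8.73, JM = 6, CM = 3, by the inverse law of cosines:
  cos(∠CJM) = (JC² + JM² - CM²) / (2·JC·JM)
  ∠CJM = 9.9°

Step 12: From CA = √79, CB = √115, AB = 6, by the inverse law of cosines:
  cos(∠ACB) = (CA² + CB² - AB²) / (2·CA·CB)
  ∠ACB = 34.02°

Step 13: From CA = √79, CI = 2·√22, AI = 3, by the inverse law of cosines:
  cos(∠ACI) = (CA² + CI² - AI²) / (2·CA·CI)
  ∠ACI = 18.65°

Step 14: From IA = 3, IC = 2·√22, AC = √79, by the inverse law of cosines:
  cos(∠AIC) = (IA² + IC² - AC²) / (2·IA·IC)
  ∠AIC = 71.35°

Step 15: From BA = 6, BC = √115, AC = √79, by the inverse law of cosines:
  cos(∠ABC) = (BA² + BC² - AC²) / (2·BA·BC)
  ∠ABC = 55.98°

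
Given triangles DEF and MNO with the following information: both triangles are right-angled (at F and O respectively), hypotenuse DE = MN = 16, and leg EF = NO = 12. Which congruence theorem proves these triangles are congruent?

Consider the given information: both triangles are right-angled (at F and O respectively), hypotenuse DE = MN = 16, and leg EF = NO = 12
This is not SSS or ASA: SSS requires all three pairs of sides, but we don't have that. ASA requires two angles and the side between them.
The correct criterion is HL. The hypotenuse and one leg of two right triangles are equal (Hypotenuse-Leg).

HL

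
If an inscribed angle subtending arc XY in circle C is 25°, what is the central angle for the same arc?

By the inscribed angle theorem, the central angle is twice the inscribed angle.
Central angle = 2 × 25° = 50°

50°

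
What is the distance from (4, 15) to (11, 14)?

d = sqrt((11 - 4)^2 + (14 - 15)^2)
d = sqrt(7^2 + -1^2)
d = sqrt(49 + 1)
d = sqrt(50) = 5*sqrt(2)

5*sqrt(2)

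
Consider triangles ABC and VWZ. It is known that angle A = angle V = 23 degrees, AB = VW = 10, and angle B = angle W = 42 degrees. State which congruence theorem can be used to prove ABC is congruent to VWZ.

The given information matches ASA: Two pairs of corresponding angles and the included side are equal (Angle-Side-Angle).

ASA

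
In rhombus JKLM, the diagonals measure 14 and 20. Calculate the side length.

Half-diagonals are 7 and 10. side = sqrt(7^2 + 10^2) = sqrt(149)

sqrt(149)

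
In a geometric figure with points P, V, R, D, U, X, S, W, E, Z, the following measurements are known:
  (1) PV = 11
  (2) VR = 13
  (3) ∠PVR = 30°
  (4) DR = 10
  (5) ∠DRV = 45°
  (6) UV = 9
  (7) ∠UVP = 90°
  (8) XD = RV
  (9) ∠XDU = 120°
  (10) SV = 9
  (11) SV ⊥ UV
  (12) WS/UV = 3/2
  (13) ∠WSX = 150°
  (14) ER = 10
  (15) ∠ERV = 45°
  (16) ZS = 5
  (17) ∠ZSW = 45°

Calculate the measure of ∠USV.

Step 1: By the law of cosines on triangle SVU: SU² = 9² + 9² − 2·9·9·cos(90°) = 162, so SU = 9·√2.
Step 2: By the inverse law of cosines on triangle USV: cos(∠USV) = ((9·√2)² + 9² − 9²) / (2·9·√2·9) = 162/229.1 = 0.7071, so ∠USV = 45°.

Therefore, the measure of angle ∠USV = 45°.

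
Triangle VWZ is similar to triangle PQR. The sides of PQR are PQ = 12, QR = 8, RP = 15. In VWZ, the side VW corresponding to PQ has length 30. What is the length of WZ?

Since the triangles are similar, the ratio of corresponding sides is constant.
Scale factor k = VW / PQ = 30 / 12 = 5/2
WZ = k * QR = 5/2 * 8 = 20

20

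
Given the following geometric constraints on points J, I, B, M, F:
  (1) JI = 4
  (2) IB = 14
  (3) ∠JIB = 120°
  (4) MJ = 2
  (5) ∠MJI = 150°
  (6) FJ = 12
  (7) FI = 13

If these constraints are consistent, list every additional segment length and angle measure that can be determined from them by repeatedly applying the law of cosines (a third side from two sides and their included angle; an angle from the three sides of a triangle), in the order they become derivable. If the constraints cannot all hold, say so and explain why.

The constraints are consistent. Derivable facts, in order:
After 1 step:
- IM ≈ 5.82
- JB = 2·√67
- ∠FIJ = 66.78°
- ∠FJI = 95.38°
- ∠IFJ = 17.84°
After 2 steps:
- ∠BJI = 47.78°
- ∠IBJ = 12.22°
- ∠IMJ = 20.1°
- ∠JIM = 9.9°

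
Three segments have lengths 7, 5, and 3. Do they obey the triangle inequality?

Check all three triangle inequalities:
7 + 5 = 12 > 3 ✓
7 + 3 = 10 > 5 ✓
5 + 3 = 8 > 7 ✓
All conditions hold, so these sides form a valid triangle.

Yes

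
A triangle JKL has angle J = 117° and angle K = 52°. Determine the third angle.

angle L = 180 - 117 - 52 = 11 degrees.

11 degrees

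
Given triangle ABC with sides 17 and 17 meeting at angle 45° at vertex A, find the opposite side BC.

By the law of cosines: BC^2 = AB^2 + AC^2 - 2*AB*AC*cos(A)
BC^2 = 17^2 + 17^2 - 2*17*17*cos(45°)
BC^2 = 289 + 289 - 578*(sqrt(2)/2)
BC^2 = 578 - 289*sqrt(2)
BC = 17*sqrt(2 - sqrt(2))

17*sqrt(2 - sqrt(2))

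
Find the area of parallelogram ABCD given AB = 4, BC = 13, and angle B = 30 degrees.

Area = a * b * sin(theta)
Area = 4 * 13 * sin(30 degrees)
Area = 52 * 1/2
Area = 26

26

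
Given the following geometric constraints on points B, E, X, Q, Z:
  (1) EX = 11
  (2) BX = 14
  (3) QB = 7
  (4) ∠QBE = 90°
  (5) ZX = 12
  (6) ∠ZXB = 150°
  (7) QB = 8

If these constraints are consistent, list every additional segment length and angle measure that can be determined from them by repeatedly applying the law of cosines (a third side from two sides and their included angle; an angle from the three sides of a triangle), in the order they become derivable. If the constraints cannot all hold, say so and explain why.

These constraints are not satisfiable: (3) QB = 7 and (7) QB = 8 assign two different lengths to the same segment. No planar figure meets all of them, so nothing further can be derived.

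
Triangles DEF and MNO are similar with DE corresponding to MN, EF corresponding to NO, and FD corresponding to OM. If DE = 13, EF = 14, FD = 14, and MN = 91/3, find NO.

Similar triangles have proportional sides. Setting up the proportion:
MN / DE = NO / EF
91/3 / 13 = NO / 14
NO = 14 * 91/3 / 13 = 98/3.

98/3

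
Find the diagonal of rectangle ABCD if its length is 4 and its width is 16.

Using the Pythagorean theorem:
d² = 4² + 16² = 16 + 256 = 272
d = sqrt(272) = 4*sqrt(17)

4*sqrt(17)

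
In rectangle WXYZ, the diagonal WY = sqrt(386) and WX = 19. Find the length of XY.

The diagonal of a rectangle forms a right triangle with the two sides.
Rearranging the Pythagorean theorem: missing side = sqrt(d^2 - known^2).
= sqrt(386 - 361) = sqrt(25) = 5.

5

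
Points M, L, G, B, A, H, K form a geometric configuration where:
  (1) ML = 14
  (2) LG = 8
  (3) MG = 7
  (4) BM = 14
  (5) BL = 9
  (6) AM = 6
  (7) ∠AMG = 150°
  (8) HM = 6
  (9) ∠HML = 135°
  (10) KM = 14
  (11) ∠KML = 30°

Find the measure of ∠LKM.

Step 1: By the law of cosines on triangle KML: KL² = 14² + 14² − 2·14·14·cos(30°) = 52.52, so KL ≈ 7.25.
Step 2: By the inverse law of cosines on triangle LKM: cos(∠LKM) = (7.25² + 14² − 14²) / (2·7.25·14) = 52.52/202.91 = 0.2588, so ∠LKM = 75°.

Therefore, the measure of angle ∠LKM = 75°.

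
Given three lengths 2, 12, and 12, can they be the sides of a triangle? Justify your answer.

Sort the sides: 2, 12, 12.
It suffices to check that the sum of the two smallest exceeds the largest:
2 + 12 = 14 > 12. ✓
Yes, a valid triangle can be formed.

Yes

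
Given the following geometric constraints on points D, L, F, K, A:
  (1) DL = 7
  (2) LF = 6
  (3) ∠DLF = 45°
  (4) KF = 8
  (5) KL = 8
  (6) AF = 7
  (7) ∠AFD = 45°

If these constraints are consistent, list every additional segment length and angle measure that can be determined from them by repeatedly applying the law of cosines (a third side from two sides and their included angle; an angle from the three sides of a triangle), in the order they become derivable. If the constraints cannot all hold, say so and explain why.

The constraints are consistent. Derivable facts, in order:
After 1 step:
- DF ≈ 5.06
- ∠FKL = 44.05°
- ∠FLK = 67.98°
- ∠KFL = 67.98°
After 2 steps:
- DA ≈ 4.95
- ∠DFL = 78.02°
- ∠FDL = 56.98°
After 3 steps:
- ∠ADF = 88.72°
- ∠DAF = 46.28°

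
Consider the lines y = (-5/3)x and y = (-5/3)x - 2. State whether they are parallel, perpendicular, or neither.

Slope of line 1: m1 = -5/3
Slope of line 2: m2 = -5/3
Two lines are parallel if and only if they have equal slopes (or both are vertical).
Here m1 = m2 = -5/3, confirming the lines are parallel.

Parallel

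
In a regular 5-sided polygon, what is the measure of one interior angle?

Each interior angle of a regular n-gon is (n - 2) * 180 / n.
For n = 5: (5 - 2) * 180 / 5 = 540/5 = 108 degrees.

108 degrees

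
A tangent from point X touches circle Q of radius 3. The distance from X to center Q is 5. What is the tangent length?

The tangent, radius, and line from the external point to the center form a right triangle.
The right angle is where the tangent meets the radius.
By the Pythagorean theorem: tangent² + 3² = 5²
tangent² = 25 - 9 = 16
tangent = 4

4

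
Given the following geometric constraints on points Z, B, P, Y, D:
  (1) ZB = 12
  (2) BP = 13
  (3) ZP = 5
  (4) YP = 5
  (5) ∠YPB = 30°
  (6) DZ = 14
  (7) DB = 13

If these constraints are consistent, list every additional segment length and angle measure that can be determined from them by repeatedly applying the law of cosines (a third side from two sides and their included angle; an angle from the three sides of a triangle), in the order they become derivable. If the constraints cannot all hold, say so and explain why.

The constraints are consistent. Derivable facts, in order:
After 1 step:
- BY ≈ 9.02
- ∠BDZ = 52.62°
- ∠BPZ = 67.38°
- ∠BZD = 59.41°
- ∠BZP = 90°
- ∠DBZ = 67.98°
- ∠PBZ = 22.62°
After 2 steps:
- ∠BYP = 133.91°
- ∠PBY = 16.09°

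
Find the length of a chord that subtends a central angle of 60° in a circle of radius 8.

Chord length = 2r sin(θ/2)
= 2 × 8 × sin(60°/2)
= 2 × 8 × sin(30°)
= 8

8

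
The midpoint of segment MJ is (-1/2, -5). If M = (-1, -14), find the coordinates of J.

Using the midpoint formula: M = ((x1 + x2)/2, (y1 + y2)/2)
We know M = (-1/2, -5) and M = (-1, -14)
For x: -1/2 = (-1 + x2)/2, so x2 = 2*-1/2 - -1 = 0
For y: -5 = (-14 + y2)/2, so y2 = 2*-5 - -14 = 4
J = (0, 4)

(0, 4)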